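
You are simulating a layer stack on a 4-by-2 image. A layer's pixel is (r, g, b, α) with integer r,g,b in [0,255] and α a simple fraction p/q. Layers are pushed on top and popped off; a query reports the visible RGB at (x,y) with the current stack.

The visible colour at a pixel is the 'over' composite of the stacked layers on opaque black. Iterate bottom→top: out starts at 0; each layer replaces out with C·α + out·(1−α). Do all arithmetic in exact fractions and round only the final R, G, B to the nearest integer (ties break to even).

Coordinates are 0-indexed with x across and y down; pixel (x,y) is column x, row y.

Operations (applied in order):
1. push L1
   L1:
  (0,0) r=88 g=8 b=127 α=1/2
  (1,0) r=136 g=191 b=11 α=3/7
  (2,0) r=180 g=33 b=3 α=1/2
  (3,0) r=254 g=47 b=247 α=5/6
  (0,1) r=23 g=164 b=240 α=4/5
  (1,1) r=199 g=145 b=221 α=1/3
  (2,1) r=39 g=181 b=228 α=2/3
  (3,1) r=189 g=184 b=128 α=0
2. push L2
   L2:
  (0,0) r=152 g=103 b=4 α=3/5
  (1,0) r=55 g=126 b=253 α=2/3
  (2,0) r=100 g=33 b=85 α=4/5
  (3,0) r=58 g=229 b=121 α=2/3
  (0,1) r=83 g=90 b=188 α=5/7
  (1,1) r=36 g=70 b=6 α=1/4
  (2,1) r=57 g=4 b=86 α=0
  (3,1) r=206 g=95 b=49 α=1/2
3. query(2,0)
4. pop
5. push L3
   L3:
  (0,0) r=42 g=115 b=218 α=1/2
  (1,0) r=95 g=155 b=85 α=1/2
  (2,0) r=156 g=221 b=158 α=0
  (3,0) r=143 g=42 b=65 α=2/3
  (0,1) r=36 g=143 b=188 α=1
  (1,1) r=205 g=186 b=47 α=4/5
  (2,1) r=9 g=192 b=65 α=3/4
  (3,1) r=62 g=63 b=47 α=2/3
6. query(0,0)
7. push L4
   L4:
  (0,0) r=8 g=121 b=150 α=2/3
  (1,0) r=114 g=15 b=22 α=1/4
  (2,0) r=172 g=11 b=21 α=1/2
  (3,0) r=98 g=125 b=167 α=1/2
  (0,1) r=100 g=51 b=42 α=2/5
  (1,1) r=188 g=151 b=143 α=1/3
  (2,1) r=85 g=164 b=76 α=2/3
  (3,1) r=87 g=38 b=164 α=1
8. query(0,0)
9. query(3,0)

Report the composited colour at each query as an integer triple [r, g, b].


at x=2,y=0 over L1,L2:
after L1 α=1/2: [90, 33/2, 3/2]
after L2 α=4/5: [98, 297/10, 683/10]
= [98, 30, 68]

query (0,0) [L1,L3] — begin 0,0,0
+L1 (α=1/2) → [44, 4, 127/2]
+L3 (α=1/2) → [43, 119/2, 563/4]
= [43, 60, 141]

at x=0,y=0 over L1,L3,L4:
+L1 (α=1/2) → [44, 4, 127/2]
+L3 (α=1/2) → [43, 119/2, 563/4]
+L4 (α=2/3) → [59/3, 201/2, 1763/12]
→ [20, 100, 147]

at x=3,y=0 over L1,L3,L4:
after L1 α=5/6: [635/3, 235/6, 1235/6]
after L3 α=2/3: [1493/9, 739/18, 2015/18]
after L4 α=1/2: [2375/18, 2989/36, 5021/36]
→ [132, 83, 139]


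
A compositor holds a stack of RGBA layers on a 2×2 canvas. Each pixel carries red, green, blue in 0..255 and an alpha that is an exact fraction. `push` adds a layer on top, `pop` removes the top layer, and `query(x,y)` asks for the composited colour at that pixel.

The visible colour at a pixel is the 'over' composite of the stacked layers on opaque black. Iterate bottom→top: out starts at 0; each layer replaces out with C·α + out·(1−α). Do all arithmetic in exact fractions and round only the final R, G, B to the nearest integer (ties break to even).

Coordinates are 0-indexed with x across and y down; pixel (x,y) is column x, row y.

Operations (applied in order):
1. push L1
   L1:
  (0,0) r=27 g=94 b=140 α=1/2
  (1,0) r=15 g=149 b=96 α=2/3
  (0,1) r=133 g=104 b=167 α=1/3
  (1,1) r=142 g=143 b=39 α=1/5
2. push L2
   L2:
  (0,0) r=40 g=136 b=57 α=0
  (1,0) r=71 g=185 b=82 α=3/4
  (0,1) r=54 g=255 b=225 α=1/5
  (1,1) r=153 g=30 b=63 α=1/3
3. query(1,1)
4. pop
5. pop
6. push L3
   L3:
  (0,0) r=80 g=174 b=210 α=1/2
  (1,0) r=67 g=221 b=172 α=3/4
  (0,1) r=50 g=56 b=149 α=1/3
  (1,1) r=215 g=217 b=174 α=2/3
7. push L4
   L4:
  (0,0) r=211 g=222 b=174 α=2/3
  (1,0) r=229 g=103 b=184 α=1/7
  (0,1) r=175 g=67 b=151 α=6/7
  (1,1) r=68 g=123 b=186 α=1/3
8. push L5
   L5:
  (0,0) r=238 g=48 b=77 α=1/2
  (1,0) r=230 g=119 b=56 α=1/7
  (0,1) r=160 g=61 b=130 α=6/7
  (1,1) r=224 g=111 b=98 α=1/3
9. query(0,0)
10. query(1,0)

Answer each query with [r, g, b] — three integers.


query (1,1) [L1,L2] — begin 0,0,0
L1 α=1/5: [142/5, 143/5, 39/5]
L2 α=1/3: [1049/15, 436/15, 131/5]
rounded: [70, 29, 26]

at x=0,y=0 over L3,L4,L5:
L3 α=1/2: [40, 87, 105]
L4 α=2/3: [154, 177, 151]
L5 α=1/2: [196, 225/2, 114]
→ [196, 112, 114]

query (1,0) [L3,L4,L5] — begin 0,0,0
+L3 (α=3/4) → [201/4, 663/4, 129]
+L4 (α=1/7) → [1061/14, 2195/14, 958/7]
+L5 (α=1/7) → [4793/49, 7418/49, 6140/49]
rounded: [98, 151, 125]


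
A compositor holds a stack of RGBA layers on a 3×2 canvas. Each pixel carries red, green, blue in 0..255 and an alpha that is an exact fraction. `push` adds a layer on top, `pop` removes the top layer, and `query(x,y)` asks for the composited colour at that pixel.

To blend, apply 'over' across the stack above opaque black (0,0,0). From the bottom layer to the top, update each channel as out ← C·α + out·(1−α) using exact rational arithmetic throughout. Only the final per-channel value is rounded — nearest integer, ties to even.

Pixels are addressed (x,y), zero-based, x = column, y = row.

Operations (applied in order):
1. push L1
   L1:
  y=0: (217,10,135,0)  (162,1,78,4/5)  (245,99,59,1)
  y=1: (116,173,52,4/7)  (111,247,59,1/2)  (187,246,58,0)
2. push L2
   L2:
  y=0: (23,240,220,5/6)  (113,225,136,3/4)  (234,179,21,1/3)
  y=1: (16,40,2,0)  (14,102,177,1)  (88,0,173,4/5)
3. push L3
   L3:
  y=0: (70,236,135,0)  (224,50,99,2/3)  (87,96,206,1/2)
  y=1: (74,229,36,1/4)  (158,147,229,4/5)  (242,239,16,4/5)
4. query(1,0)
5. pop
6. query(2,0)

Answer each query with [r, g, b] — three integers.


query (1,0) [L1,L2,L3] — begin 0,0,0
L1 α=4/5: [648/5, 4/5, 312/5]
L2 α=3/4: [2343/20, 3379/20, 588/5]
L3 α=2/3: [11303/60, 1793/20, 526/5]
rounded: [188, 90, 105]

(2,0) stack=L1,L2; from [0,0,0]:
+L1 (α=1) → [245, 99, 59]
+L2 (α=1/3) → [724/3, 377/3, 139/3]
→ [241, 126, 46]


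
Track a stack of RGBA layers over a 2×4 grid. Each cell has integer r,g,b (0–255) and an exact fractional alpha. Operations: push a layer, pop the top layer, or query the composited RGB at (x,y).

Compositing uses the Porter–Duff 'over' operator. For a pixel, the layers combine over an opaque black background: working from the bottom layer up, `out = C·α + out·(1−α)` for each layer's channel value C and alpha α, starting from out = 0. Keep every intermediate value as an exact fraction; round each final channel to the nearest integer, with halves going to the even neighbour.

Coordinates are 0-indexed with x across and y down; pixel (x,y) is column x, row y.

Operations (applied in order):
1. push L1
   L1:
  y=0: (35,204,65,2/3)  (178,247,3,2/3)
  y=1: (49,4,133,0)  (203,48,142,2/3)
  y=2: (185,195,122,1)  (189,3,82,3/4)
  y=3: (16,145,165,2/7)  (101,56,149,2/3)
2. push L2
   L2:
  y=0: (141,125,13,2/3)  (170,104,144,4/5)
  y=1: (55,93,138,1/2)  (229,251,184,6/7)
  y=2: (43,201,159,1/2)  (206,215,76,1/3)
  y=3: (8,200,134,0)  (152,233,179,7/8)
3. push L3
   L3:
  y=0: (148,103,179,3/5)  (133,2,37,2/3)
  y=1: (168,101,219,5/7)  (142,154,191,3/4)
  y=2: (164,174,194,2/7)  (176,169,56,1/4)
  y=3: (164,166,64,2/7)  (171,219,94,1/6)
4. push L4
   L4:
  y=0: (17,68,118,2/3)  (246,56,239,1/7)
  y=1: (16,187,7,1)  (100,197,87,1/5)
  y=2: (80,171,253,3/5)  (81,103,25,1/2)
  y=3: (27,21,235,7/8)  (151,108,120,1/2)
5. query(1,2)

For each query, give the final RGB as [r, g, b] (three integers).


at x=1,y=2 over L1,L2,L3,L4:
+L1 (α=3/4) → [567/4, 9/4, 123/2]
+L2 (α=1/3) → [979/6, 439/6, 199/3]
+L3 (α=1/4) → [1331/8, 777/8, 255/4]
+L4 (α=1/2) → [1979/16, 1601/16, 355/8]
rounded: [124, 100, 44]


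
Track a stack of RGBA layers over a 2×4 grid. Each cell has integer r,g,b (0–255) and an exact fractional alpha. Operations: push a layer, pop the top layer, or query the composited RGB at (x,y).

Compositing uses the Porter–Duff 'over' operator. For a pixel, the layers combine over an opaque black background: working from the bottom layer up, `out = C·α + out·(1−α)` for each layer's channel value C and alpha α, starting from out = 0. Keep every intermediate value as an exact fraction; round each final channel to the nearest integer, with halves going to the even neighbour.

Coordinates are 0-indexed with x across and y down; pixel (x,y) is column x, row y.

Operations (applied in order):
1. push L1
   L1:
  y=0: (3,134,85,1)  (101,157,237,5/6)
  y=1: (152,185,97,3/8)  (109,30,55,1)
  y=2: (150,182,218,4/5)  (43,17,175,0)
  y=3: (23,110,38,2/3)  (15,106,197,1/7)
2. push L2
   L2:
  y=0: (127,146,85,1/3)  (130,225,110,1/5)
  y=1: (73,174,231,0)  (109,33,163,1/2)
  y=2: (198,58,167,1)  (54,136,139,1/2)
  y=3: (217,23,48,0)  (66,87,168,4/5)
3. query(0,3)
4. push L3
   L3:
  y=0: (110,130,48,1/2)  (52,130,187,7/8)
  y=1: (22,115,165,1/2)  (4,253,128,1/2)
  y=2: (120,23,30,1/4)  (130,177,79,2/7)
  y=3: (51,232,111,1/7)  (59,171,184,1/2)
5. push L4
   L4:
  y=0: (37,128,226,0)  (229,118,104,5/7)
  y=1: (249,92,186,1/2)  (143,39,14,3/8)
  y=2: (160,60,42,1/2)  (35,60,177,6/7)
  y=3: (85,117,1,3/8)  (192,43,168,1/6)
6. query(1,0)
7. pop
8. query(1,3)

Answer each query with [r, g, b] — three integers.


at x=0,y=3 over L1,L2:
after L1 α=2/3: [46/3, 220/3, 76/3]
after L2 α=0: [46/3, 220/3, 76/3]
→ [15, 73, 25]

(1,0) stack=L1,L2,L3,L4; from [0,0,0]:
L1 α=5/6: [505/6, 785/6, 395/2]
L2 α=1/5: [280/3, 449/3, 180]
L3 α=7/8: [343/6, 3179/24, 1489/8]
L4 α=5/7: [3778/21, 10259/84, 3569/28]
rounded: [180, 122, 127]

query (1,3) [L1,L2,L3] — begin 0,0,0
after L1 α=1/7: [15/7, 106/7, 197/7]
after L2 α=4/5: [1863/35, 2542/35, 4901/35]
after L3 α=1/2: [1964/35, 8527/70, 11341/70]
= [56, 122, 162]


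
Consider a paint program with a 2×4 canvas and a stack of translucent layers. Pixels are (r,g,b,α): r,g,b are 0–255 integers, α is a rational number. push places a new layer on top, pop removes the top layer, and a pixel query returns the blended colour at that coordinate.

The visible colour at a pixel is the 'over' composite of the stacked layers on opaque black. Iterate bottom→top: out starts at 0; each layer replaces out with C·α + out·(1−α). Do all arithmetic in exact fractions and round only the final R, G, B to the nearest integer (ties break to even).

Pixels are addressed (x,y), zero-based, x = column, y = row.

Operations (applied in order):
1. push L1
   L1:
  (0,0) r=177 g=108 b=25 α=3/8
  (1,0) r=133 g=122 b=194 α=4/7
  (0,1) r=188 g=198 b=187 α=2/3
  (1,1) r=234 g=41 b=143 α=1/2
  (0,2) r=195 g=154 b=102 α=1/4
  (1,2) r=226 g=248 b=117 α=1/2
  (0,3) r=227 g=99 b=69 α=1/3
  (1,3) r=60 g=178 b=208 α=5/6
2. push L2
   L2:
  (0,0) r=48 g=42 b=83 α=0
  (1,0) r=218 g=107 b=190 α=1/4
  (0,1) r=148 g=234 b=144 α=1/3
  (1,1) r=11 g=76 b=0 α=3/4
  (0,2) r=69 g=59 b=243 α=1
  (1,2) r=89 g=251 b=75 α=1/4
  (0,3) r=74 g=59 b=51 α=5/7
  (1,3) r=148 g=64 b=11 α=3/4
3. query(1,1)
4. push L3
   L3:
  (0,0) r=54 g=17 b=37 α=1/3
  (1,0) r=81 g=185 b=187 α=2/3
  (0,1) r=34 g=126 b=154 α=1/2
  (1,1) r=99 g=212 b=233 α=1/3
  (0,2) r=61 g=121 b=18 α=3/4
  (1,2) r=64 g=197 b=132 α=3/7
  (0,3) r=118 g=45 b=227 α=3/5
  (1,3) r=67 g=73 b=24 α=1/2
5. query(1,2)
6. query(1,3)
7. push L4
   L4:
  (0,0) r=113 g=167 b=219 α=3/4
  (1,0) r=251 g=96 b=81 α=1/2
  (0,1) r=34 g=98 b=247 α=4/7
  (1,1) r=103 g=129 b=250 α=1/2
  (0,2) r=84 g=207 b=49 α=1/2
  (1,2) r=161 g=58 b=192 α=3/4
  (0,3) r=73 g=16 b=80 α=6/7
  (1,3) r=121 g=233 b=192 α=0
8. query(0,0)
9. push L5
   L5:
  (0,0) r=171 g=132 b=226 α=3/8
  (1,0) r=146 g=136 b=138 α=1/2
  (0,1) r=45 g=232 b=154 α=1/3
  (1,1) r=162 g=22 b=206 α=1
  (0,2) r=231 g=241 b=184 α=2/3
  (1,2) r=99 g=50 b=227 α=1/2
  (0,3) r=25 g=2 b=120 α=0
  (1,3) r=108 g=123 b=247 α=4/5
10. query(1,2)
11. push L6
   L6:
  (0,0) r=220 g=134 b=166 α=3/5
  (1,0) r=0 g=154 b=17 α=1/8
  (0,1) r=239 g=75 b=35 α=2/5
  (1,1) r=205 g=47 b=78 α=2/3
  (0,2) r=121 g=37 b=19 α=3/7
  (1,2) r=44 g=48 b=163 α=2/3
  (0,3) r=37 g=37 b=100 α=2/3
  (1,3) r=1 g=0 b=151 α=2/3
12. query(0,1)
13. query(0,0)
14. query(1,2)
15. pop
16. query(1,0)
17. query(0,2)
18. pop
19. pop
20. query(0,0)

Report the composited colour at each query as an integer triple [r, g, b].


(1,1) stack=L1,L2; from [0,0,0]:
after L1 α=1/2: [117, 41/2, 143/2]
after L2 α=3/4: [75/2, 497/8, 143/8]
rounded: [38, 62, 18]

query (1,2) [L1,L2,L3] — begin 0,0,0
after L1 α=1/2: [113, 124, 117/2]
after L2 α=1/4: [107, 623/4, 501/8]
after L3 α=3/7: [620/7, 1214/7, 1293/14]
→ [89, 173, 92]

query (1,3) [L1,L2,L3] — begin 0,0,0
+L1 (α=5/6) → [50, 445/3, 520/3]
+L2 (α=3/4) → [247/2, 1021/12, 619/12]
+L3 (α=1/2) → [381/4, 1897/24, 907/24]
= [95, 79, 38]

(0,0) stack=L1,L2,L3,L4; from [0,0,0]:
+L1 (α=3/8) → [531/8, 81/2, 75/8]
+L2 (α=0) → [531/8, 81/2, 75/8]
+L3 (α=1/3) → [249/4, 98/3, 223/12]
+L4 (α=3/4) → [1605/16, 1601/12, 8107/48]
= [100, 133, 169]

at x=1,y=2 over L1,L2,L3,L4,L5:
after L1 α=1/2: [113, 124, 117/2]
after L2 α=1/4: [107, 623/4, 501/8]
after L3 α=3/7: [620/7, 1214/7, 1293/14]
after L4 α=3/4: [4001/28, 608/7, 9357/56]
after L5 α=1/2: [6773/56, 479/7, 22069/112]
rounded: [121, 68, 197]

query (0,1) [L1,L2,L3,L4,L5,L6] — begin 0,0,0
after L1 α=2/3: [376/3, 132, 374/3]
after L2 α=1/3: [1196/9, 166, 1180/9]
after L3 α=1/2: [751/9, 146, 1283/9]
after L4 α=4/7: [1159/21, 830/7, 4247/21]
after L5 α=1/3: [3263/63, 3284/21, 11728/63]
after L6 α=2/5: [13301/105, 4334/35, 13198/105]
rounded: [127, 124, 126]

query (0,0) [L1,L2,L3,L4,L5,L6] — begin 0,0,0
+L1 (α=3/8) → [531/8, 81/2, 75/8]
+L2 (α=0) → [531/8, 81/2, 75/8]
+L3 (α=1/3) → [249/4, 98/3, 223/12]
+L4 (α=3/4) → [1605/16, 1601/12, 8107/48]
+L5 (α=3/8) → [16233/128, 12757/96, 73079/384]
+L6 (α=3/5) → [58473/320, 32053/240, 33739/192]
→ [183, 134, 176]

at x=1,y=2 over L1,L2,L3,L4,L5,L6:
after L1 α=1/2: [113, 124, 117/2]
after L2 α=1/4: [107, 623/4, 501/8]
after L3 α=3/7: [620/7, 1214/7, 1293/14]
after L4 α=3/4: [4001/28, 608/7, 9357/56]
after L5 α=1/2: [6773/56, 479/7, 22069/112]
after L6 α=2/3: [11701/168, 1151/21, 19527/112]
→ [70, 55, 174]

(1,0) stack=L1,L2,L3,L4,L5; from [0,0,0]:
after L1 α=4/7: [76, 488/7, 776/7]
after L2 α=1/4: [223/2, 2213/28, 1829/14]
after L3 α=2/3: [547/6, 4191/28, 2355/14]
after L4 α=1/2: [2053/12, 6879/56, 3489/28]
after L5 α=1/2: [3805/24, 14495/112, 7353/56]
rounded: [159, 129, 131]

(0,2) stack=L1,L2,L3,L4,L5; from [0,0,0]:
after L1 α=1/4: [195/4, 77/2, 51/2]
after L2 α=1: [69, 59, 243]
after L3 α=3/4: [63, 211/2, 297/4]
after L4 α=1/2: [147/2, 625/4, 493/8]
after L5 α=2/3: [357/2, 851/4, 3437/24]
rounded: [178, 213, 143]

(0,0) stack=L1,L2,L3; from [0,0,0]:
after L1 α=3/8: [531/8, 81/2, 75/8]
after L2 α=0: [531/8, 81/2, 75/8]
after L3 α=1/3: [249/4, 98/3, 223/12]
= [62, 33, 19]


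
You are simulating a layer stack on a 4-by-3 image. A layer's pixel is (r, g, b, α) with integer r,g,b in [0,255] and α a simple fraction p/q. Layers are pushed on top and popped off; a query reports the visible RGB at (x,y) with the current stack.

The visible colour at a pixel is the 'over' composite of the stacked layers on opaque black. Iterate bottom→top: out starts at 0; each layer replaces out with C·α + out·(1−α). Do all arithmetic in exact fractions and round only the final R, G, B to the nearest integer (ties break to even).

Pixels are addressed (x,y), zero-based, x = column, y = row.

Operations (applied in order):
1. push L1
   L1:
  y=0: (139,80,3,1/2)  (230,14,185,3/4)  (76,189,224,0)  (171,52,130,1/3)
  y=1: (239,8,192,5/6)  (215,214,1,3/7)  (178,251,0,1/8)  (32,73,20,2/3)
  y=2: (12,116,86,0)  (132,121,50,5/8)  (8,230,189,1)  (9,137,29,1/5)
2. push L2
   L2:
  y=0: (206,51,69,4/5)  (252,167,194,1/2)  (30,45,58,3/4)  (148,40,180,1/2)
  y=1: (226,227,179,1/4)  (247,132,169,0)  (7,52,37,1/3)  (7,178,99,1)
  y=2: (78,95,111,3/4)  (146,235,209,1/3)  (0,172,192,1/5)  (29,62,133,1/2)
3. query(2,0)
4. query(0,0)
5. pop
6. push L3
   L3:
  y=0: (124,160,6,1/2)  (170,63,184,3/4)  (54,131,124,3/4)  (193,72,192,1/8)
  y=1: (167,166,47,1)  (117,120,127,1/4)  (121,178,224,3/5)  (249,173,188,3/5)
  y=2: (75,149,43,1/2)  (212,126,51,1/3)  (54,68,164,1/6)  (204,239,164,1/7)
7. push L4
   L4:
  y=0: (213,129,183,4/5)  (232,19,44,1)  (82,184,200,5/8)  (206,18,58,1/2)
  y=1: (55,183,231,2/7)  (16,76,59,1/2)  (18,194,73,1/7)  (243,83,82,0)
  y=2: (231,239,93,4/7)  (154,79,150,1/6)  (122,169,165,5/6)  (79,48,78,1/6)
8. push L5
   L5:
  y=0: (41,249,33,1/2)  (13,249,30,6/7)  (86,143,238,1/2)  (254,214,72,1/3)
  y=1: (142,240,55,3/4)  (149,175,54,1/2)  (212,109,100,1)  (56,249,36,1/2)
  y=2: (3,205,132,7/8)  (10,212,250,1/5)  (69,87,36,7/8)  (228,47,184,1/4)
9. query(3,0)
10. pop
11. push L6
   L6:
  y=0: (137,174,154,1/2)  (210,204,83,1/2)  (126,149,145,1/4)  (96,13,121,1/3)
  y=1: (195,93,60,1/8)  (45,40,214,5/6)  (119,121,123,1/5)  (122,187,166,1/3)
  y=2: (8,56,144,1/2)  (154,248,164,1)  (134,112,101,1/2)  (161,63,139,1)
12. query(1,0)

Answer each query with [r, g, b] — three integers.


query (2,0) [L1,L2] — begin 0,0,0
+L1 (α=0) → [0, 0, 0]
+L2 (α=3/4) → [45/2, 135/4, 87/2]
→ [22, 34, 44]

(0,0) stack=L1,L2; from [0,0,0]:
after L1 α=1/2: [139/2, 40, 3/2]
after L2 α=4/5: [1787/10, 244/5, 111/2]
rounded: [179, 49, 56]

at x=3,y=0 over L1,L3,L4,L5:
after L1 α=1/3: [57, 52/3, 130/3]
after L3 α=1/8: [74, 145/6, 743/12]
after L4 α=1/2: [140, 253/12, 1439/24]
after L5 α=1/3: [178, 1537/18, 2303/36]
= [178, 85, 64]

at x=1,y=0 over L1,L3,L4,L6:
L1 α=3/4: [345/2, 21/2, 555/4]
L3 α=3/4: [1365/8, 399/8, 2763/16]
L4 α=1: [232, 19, 44]
L6 α=1/2: [221, 223/2, 127/2]
rounded: [221, 112, 64]


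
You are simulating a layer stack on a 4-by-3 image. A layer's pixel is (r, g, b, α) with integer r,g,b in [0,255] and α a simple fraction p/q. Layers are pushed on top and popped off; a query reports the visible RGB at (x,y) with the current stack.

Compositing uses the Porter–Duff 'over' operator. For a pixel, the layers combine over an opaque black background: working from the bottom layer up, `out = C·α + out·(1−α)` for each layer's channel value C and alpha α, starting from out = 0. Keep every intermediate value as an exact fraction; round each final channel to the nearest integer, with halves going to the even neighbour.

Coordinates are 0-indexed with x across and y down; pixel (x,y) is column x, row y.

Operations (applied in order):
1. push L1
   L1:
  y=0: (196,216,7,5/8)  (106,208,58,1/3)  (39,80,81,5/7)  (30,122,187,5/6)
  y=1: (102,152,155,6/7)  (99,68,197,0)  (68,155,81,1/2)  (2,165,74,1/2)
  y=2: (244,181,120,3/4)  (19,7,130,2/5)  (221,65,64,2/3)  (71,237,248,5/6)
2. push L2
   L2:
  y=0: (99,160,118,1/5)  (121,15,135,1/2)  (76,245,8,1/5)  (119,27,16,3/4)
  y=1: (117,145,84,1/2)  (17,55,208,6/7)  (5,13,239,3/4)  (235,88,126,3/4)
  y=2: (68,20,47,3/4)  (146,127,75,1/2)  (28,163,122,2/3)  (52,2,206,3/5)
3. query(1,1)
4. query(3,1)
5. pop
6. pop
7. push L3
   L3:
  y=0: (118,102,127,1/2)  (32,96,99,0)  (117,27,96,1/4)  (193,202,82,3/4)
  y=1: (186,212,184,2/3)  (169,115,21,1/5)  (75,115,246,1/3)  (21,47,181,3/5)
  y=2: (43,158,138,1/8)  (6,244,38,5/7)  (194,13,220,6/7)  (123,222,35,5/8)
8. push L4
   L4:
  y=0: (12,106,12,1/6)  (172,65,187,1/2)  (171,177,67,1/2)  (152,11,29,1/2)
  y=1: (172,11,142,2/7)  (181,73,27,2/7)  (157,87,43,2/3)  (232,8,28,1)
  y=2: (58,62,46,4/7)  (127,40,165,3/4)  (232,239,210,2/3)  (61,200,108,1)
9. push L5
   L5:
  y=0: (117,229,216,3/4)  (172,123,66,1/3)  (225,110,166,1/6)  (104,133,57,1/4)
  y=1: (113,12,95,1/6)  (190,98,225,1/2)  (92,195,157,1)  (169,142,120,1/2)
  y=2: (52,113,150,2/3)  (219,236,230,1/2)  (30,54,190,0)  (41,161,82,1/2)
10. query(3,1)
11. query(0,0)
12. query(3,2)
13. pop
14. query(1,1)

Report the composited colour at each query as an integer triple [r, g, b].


query (1,1) [L1,L2] — begin 0,0,0
L1 α=0: [0, 0, 0]
L2 α=6/7: [102/7, 330/7, 1248/7]
= [15, 47, 178]

query (3,1) [L1,L2] — begin 0,0,0
after L1 α=1/2: [1, 165/2, 37]
after L2 α=3/4: [353/2, 693/8, 415/4]
→ [176, 87, 104]

(3,1) stack=L3,L4,L5; from [0,0,0]:
+L3 (α=3/5) → [63/5, 141/5, 543/5]
+L4 (α=1) → [232, 8, 28]
+L5 (α=1/2) → [401/2, 75, 74]
rounded: [200, 75, 74]

(0,0) stack=L3,L4,L5; from [0,0,0]:
after L3 α=1/2: [59, 51, 127/2]
after L4 α=1/6: [307/6, 361/6, 659/12]
after L5 α=3/4: [2413/24, 4483/24, 8435/48]
= [101, 187, 176]

(3,2) stack=L3,L4,L5; from [0,0,0]:
L3 α=5/8: [615/8, 555/4, 175/8]
L4 α=1: [61, 200, 108]
L5 α=1/2: [51, 361/2, 95]
rounded: [51, 180, 95]

query (1,1) [L3,L4] — begin 0,0,0
L3 α=1/5: [169/5, 23, 21/5]
L4 α=2/7: [531/7, 261/7, 75/7]
→ [76, 37, 11]


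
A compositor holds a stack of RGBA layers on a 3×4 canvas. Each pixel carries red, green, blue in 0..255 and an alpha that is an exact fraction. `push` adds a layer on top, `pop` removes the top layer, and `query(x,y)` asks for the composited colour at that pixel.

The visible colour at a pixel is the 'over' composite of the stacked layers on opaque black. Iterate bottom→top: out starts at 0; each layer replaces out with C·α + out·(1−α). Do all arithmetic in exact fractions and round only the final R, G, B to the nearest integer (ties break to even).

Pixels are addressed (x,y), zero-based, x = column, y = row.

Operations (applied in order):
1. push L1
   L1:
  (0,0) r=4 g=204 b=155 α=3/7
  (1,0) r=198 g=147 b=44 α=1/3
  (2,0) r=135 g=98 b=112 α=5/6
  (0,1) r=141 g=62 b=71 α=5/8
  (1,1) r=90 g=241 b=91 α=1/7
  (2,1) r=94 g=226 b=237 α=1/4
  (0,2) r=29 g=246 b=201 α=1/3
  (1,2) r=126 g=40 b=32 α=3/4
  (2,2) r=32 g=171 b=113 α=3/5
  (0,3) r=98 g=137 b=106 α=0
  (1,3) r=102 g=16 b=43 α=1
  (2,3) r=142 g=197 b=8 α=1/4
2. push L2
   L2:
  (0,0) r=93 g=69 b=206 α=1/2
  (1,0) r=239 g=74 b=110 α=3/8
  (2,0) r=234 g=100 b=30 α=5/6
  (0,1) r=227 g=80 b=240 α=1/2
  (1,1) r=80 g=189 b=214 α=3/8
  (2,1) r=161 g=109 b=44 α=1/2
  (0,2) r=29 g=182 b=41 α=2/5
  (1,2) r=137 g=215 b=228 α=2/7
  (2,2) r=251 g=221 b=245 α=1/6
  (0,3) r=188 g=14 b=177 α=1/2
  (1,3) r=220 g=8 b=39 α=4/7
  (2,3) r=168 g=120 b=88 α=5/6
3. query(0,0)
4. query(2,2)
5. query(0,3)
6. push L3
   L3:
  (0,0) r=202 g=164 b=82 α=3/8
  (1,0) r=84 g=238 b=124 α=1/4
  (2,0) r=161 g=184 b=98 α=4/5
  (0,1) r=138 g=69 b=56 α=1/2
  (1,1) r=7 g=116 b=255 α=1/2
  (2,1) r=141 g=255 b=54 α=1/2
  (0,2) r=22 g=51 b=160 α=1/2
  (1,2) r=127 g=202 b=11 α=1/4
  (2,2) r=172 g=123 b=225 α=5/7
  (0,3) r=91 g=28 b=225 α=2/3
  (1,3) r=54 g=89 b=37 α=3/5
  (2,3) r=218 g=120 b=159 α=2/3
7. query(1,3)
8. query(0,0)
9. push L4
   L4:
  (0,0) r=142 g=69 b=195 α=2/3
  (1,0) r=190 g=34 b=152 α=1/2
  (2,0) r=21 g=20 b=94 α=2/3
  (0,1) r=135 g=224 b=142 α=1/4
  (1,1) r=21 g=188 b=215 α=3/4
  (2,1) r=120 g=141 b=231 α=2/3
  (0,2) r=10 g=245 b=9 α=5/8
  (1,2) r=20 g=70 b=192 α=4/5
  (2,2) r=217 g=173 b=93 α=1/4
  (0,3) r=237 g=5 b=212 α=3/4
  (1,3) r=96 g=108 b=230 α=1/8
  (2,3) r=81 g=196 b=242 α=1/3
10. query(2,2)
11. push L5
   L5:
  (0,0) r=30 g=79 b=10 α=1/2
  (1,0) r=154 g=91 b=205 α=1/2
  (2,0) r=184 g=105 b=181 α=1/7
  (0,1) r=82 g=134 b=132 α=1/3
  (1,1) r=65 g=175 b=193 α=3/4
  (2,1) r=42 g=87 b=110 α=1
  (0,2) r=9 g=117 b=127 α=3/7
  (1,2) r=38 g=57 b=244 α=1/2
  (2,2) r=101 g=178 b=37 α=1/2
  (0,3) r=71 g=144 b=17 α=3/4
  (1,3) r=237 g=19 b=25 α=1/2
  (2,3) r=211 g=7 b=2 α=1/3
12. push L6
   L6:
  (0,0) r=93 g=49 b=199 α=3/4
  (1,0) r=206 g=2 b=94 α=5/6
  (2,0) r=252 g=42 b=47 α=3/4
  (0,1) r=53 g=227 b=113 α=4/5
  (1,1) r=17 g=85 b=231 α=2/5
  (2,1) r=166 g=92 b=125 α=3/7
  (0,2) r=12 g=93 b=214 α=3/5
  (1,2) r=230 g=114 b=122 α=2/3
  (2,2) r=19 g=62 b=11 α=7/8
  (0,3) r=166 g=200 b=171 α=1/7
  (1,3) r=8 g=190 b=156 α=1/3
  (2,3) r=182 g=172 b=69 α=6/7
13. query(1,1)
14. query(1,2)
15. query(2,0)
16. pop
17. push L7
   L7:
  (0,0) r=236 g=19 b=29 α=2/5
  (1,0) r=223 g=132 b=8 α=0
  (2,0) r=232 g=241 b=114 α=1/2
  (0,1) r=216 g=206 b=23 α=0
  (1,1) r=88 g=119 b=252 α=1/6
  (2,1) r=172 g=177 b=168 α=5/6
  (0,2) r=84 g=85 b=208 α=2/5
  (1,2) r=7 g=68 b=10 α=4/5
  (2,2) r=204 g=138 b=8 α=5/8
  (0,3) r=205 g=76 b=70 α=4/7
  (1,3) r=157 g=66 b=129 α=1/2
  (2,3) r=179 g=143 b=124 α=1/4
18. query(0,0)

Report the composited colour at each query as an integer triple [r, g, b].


(0,0) stack=L1,L2; from [0,0,0]:
after L1 α=3/7: [12/7, 612/7, 465/7]
after L2 α=1/2: [663/14, 1095/14, 1907/14]
rounded: [47, 78, 136]

(2,2) stack=L1,L2; from [0,0,0]:
L1 α=3/5: [96/5, 513/5, 339/5]
L2 α=1/6: [347/6, 367/3, 292/3]
rounded: [58, 122, 97]

at x=0,y=3 over L1,L2:
L1 α=0: [0, 0, 0]
L2 α=1/2: [94, 7, 177/2]
rounded: [94, 7, 88]

at x=1,y=3 over L1,L2,L3:
L1 α=1: [102, 16, 43]
L2 α=4/7: [1186/7, 80/7, 285/7]
L3 α=3/5: [3506/35, 2029/35, 1347/35]
= [100, 58, 38]

query (0,0) [L1,L2,L3] — begin 0,0,0
L1 α=3/7: [12/7, 612/7, 465/7]
L2 α=1/2: [663/14, 1095/14, 1907/14]
L3 α=3/8: [11799/112, 12363/112, 12979/112]
= [105, 110, 116]

query (2,2) [L1,L2,L3,L4] — begin 0,0,0
L1 α=3/5: [96/5, 513/5, 339/5]
L2 α=1/6: [347/6, 367/3, 292/3]
L3 α=5/7: [2927/21, 2579/21, 3959/21]
L4 α=1/4: [2223/14, 1895/14, 2305/14]
= [159, 135, 165]

(1,1) stack=L1,L2,L3,L4,L5,L6; from [0,0,0]:
L1 α=1/7: [90/7, 241/7, 13]
L2 α=3/8: [1065/28, 2587/28, 707/8]
L3 α=1/2: [1261/56, 5835/56, 2747/16]
L4 α=3/4: [4789/224, 37419/224, 13067/64]
L5 α=3/4: [48469/896, 155019/896, 50123/256]
L6 α=2/5: [175871/4480, 617377/4480, 268641/1280]
→ [39, 138, 210]

at x=1,y=2 over L1,L2,L3,L4,L5,L6:
after L1 α=3/4: [189/2, 30, 24]
after L2 α=2/7: [1493/14, 580/7, 576/7]
after L3 α=1/4: [6257/56, 1577/14, 1805/28]
after L4 α=4/5: [10737/280, 5497/70, 23309/140]
after L5 α=1/2: [21377/560, 9487/140, 57469/280]
after L6 α=2/3: [278977/1680, 41407/420, 125789/840]
rounded: [166, 99, 150]

(2,0) stack=L1,L2,L3,L4,L5,L6; from [0,0,0]:
L1 α=5/6: [225/2, 245/3, 280/3]
L2 α=5/6: [855/4, 1745/18, 365/9]
L3 α=4/5: [3431/20, 14993/90, 3893/45]
L4 α=2/3: [4271/60, 18593/270, 12353/135]
L5 α=1/7: [873/10, 23318/315, 4693/45]
L6 α=3/4: [8433/40, 15752/315, 5519/90]
= [211, 50, 61]

at x=0,y=0 over L1,L2,L3,L4,L5,L7:
+L1 (α=3/7) → [12/7, 612/7, 465/7]
+L2 (α=1/2) → [663/14, 1095/14, 1907/14]
+L3 (α=3/8) → [11799/112, 12363/112, 12979/112]
+L4 (α=2/3) → [43607/336, 9273/112, 56659/336]
+L5 (α=1/2) → [53687/672, 18121/224, 60019/672]
+L7 (α=2/5) → [31883/224, 12575/224, 73011/1120]
= [142, 56, 65]


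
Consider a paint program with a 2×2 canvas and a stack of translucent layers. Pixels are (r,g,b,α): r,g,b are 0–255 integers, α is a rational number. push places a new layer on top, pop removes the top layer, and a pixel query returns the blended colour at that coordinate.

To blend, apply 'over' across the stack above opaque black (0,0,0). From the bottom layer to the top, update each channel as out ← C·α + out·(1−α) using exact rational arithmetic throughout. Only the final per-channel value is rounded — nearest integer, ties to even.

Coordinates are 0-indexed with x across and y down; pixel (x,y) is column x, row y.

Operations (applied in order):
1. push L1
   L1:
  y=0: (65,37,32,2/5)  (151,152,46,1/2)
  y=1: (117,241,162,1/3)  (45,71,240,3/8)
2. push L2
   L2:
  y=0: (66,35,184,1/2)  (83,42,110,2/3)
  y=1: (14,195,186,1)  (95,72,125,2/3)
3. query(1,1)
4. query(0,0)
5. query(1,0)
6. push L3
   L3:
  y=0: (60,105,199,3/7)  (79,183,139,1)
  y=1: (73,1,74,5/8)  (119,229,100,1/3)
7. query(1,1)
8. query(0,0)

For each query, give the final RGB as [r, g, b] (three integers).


(1,1) stack=L1,L2; from [0,0,0]:
+L1 (α=3/8) → [135/8, 213/8, 90]
+L2 (α=2/3) → [1655/24, 455/8, 340/3]
→ [69, 57, 113]

query (0,0) [L1,L2] — begin 0,0,0
+L1 (α=2/5) → [26, 74/5, 64/5]
+L2 (α=1/2) → [46, 249/10, 492/5]
= [46, 25, 98]

query (1,0) [L1,L2] — begin 0,0,0
L1 α=1/2: [151/2, 76, 23]
L2 α=2/3: [161/2, 160/3, 81]
rounded: [80, 53, 81]

(1,1) stack=L1,L2,L3; from [0,0,0]:
+L1 (α=3/8) → [135/8, 213/8, 90]
+L2 (α=2/3) → [1655/24, 455/8, 340/3]
+L3 (α=1/3) → [3083/36, 457/4, 980/9]
rounded: [86, 114, 109]

query (0,0) [L1,L2,L3] — begin 0,0,0
after L1 α=2/5: [26, 74/5, 64/5]
after L2 α=1/2: [46, 249/10, 492/5]
after L3 α=3/7: [52, 2073/35, 4953/35]
rounded: [52, 59, 142]


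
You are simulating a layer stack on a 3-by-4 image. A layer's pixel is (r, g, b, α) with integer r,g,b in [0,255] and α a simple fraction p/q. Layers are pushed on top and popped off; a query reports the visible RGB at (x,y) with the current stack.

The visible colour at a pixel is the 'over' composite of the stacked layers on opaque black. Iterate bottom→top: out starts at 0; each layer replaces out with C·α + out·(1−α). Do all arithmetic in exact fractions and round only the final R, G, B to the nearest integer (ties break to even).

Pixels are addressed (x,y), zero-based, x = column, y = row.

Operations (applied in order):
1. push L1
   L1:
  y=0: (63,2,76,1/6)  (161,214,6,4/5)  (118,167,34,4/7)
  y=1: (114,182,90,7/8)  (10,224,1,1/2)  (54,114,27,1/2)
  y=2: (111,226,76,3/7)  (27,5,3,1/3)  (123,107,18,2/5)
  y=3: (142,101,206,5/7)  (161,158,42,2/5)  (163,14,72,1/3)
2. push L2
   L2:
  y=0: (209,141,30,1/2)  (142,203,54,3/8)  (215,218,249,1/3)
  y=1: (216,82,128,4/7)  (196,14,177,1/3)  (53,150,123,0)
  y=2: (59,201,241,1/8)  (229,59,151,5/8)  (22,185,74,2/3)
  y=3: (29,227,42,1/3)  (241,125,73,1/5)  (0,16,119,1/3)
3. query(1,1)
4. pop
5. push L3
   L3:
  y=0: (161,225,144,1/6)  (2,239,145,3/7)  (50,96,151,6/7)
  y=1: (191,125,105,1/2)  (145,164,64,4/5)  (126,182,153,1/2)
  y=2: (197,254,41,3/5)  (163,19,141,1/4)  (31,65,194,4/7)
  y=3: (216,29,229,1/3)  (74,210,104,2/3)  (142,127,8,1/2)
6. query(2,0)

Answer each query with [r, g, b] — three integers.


query (1,1) [L1,L2] — begin 0,0,0
after L1 α=1/2: [5, 112, 1/2]
after L2 α=1/3: [206/3, 238/3, 178/3]
rounded: [69, 79, 59]

at x=2,y=0 over L1,L3:
after L1 α=4/7: [472/7, 668/7, 136/7]
after L3 α=6/7: [2572/49, 4700/49, 6478/49]
→ [52, 96, 132]


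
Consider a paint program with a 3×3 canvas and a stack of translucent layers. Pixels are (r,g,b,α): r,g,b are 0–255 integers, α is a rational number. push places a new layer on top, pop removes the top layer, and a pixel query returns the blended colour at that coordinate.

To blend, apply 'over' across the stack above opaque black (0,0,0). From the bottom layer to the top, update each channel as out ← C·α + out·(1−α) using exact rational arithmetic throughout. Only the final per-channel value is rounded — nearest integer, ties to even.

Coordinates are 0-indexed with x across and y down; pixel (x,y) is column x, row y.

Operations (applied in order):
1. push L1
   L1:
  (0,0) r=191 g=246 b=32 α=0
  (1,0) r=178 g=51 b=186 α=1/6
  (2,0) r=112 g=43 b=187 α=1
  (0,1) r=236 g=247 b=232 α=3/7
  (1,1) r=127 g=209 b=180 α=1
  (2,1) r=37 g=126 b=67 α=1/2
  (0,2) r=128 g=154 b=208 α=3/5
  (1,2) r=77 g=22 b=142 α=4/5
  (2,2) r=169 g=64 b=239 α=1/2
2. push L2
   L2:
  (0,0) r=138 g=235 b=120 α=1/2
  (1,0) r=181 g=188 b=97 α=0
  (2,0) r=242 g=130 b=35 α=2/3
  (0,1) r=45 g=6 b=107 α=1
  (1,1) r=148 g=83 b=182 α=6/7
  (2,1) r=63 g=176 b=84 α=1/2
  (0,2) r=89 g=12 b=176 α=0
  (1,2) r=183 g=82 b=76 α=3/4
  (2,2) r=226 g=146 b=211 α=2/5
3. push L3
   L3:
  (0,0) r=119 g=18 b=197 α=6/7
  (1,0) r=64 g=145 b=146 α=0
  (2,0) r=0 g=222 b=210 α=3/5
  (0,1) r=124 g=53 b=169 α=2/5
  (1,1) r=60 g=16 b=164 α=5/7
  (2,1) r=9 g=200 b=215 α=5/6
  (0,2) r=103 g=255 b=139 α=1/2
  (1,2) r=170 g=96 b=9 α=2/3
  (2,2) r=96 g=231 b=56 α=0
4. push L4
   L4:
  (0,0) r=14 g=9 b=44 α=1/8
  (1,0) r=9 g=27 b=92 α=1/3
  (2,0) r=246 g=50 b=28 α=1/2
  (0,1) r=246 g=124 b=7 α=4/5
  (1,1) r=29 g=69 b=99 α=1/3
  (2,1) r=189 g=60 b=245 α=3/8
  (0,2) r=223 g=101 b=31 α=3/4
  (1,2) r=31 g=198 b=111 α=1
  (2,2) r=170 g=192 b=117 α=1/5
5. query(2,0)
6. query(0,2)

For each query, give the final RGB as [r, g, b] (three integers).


query (2,0) [L1,L2,L3,L4] — begin 0,0,0
after L1 α=1: [112, 43, 187]
after L2 α=2/3: [596/3, 101, 257/3]
after L3 α=3/5: [1192/15, 868/5, 2404/15]
after L4 α=1/2: [2441/15, 559/5, 1412/15]
rounded: [163, 112, 94]

(0,2) stack=L1,L2,L3,L4; from [0,0,0]:
L1 α=3/5: [384/5, 462/5, 624/5]
L2 α=0: [384/5, 462/5, 624/5]
L3 α=1/2: [899/10, 1737/10, 1319/10]
L4 α=3/4: [7589/40, 4767/40, 2249/40]
= [190, 119, 56]


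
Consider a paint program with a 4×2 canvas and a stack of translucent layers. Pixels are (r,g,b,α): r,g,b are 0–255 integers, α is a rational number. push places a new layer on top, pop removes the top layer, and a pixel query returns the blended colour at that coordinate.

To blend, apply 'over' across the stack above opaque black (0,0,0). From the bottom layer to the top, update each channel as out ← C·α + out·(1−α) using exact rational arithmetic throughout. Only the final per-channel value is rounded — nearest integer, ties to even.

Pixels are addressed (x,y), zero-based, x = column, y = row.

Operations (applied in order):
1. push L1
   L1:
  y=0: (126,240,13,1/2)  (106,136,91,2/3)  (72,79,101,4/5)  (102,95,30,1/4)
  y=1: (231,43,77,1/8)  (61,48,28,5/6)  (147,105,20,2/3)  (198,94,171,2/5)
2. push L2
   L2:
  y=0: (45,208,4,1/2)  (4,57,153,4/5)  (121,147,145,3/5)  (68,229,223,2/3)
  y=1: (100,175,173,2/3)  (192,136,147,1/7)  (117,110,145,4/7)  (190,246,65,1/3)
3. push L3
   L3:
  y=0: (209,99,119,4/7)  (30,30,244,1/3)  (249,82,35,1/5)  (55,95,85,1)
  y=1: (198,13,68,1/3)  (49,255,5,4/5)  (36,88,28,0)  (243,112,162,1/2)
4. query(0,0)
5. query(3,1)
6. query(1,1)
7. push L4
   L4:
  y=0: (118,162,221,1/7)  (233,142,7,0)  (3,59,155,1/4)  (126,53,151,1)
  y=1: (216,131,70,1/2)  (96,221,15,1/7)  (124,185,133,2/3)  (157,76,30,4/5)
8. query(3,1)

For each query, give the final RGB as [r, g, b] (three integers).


(0,0) stack=L1,L2,L3; from [0,0,0]:
+L1 (α=1/2) → [63, 120, 13/2]
+L2 (α=1/2) → [54, 164, 21/4]
+L3 (α=4/7) → [998/7, 888/7, 281/4]
rounded: [143, 127, 70]

at x=3,y=1 over L1,L2,L3:
after L1 α=2/5: [396/5, 188/5, 342/5]
after L2 α=1/3: [1742/15, 1606/15, 1009/15]
after L3 α=1/2: [5387/30, 1643/15, 3439/30]
rounded: [180, 110, 115]

at x=1,y=1 over L1,L2,L3:
+L1 (α=5/6) → [305/6, 40, 70/3]
+L2 (α=1/7) → [71, 376/7, 41]
+L3 (α=4/5) → [267/5, 7516/35, 61/5]
= [53, 215, 12]

at x=3,y=1 over L1,L2,L3,L4:
L1 α=2/5: [396/5, 188/5, 342/5]
L2 α=1/3: [1742/15, 1606/15, 1009/15]
L3 α=1/2: [5387/30, 1643/15, 3439/30]
L4 α=4/5: [24227/150, 6203/75, 7039/150]
→ [162, 83, 47]


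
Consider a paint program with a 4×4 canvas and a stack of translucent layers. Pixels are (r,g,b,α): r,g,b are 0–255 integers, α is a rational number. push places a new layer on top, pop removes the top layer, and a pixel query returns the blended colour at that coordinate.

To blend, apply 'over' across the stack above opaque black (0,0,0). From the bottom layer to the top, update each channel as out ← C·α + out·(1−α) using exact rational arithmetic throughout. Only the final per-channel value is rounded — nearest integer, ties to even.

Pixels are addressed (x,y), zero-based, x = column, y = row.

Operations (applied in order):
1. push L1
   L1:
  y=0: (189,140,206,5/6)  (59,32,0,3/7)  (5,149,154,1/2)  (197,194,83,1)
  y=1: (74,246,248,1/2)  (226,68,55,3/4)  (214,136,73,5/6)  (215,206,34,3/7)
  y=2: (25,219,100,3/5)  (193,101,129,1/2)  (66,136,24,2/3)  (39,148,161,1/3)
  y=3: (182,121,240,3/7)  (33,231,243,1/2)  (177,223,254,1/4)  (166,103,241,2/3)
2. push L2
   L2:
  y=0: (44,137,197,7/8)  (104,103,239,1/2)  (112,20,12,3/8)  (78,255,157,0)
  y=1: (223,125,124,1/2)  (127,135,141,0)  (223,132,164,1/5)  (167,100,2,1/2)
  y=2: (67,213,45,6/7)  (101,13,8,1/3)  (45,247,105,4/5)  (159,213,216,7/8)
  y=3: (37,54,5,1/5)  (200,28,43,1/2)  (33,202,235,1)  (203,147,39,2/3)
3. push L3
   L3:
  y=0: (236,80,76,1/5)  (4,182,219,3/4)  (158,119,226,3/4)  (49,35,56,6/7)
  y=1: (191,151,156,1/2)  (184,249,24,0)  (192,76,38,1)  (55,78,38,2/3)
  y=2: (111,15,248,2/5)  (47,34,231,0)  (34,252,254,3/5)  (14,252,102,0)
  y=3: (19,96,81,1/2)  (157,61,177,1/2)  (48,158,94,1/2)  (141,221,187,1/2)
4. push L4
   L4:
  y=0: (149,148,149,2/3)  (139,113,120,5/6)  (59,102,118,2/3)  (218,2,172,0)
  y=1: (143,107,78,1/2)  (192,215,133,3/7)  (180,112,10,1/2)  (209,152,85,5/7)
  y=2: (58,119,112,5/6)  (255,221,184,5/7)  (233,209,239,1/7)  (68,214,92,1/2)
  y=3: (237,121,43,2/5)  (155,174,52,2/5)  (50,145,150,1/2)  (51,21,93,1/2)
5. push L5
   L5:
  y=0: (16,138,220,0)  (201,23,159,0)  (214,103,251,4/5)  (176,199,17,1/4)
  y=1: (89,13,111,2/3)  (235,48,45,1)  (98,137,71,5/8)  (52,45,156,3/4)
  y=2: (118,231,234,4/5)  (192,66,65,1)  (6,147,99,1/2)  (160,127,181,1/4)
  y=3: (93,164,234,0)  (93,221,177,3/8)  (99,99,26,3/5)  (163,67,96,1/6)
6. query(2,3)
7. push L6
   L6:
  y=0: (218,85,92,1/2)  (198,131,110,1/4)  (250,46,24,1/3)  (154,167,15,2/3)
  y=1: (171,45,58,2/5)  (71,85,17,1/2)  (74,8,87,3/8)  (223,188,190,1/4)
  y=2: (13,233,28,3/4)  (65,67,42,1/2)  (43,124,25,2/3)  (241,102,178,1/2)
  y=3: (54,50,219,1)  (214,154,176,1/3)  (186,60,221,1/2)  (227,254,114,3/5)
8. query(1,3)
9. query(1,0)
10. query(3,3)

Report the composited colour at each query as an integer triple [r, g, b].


at x=2,y=3 over L1,L2,L3,L4,L5:
after L1 α=1/4: [177/4, 223/4, 127/2]
after L2 α=1: [33, 202, 235]
after L3 α=1/2: [81/2, 180, 329/2]
after L4 α=1/2: [181/4, 325/2, 629/4]
after L5 α=3/5: [155/2, 622/5, 157/2]
= [78, 124, 78]

query (1,3) [L1,L2,L3,L4,L5,L6] — begin 0,0,0
+L1 (α=1/2) → [33/2, 231/2, 243/2]
+L2 (α=1/2) → [433/4, 287/4, 329/4]
+L3 (α=1/2) → [1061/8, 531/8, 1037/8]
+L4 (α=2/5) → [5663/40, 4377/40, 3943/40]
+L5 (α=3/8) → [7895/64, 9681/64, 8191/64]
+L6 (α=1/3) → [14743/96, 14609/96, 13823/96]
→ [154, 152, 144]

query (1,0) [L1,L2,L3,L4,L5,L6] — begin 0,0,0
L1 α=3/7: [177/7, 96/7, 0]
L2 α=1/2: [905/14, 817/14, 239/2]
L3 α=3/4: [1073/56, 8461/56, 1553/8]
L4 α=5/6: [13331/112, 13367/112, 6353/48]
L5 α=0: [13331/112, 13367/112, 6353/48]
L6 α=1/4: [62169/448, 54773/448, 8113/64]
rounded: [139, 122, 127]

query (3,3) [L1,L2,L3,L4,L5,L6] — begin 0,0,0
L1 α=2/3: [332/3, 206/3, 482/3]
L2 α=2/3: [1550/9, 1088/9, 716/9]
L3 α=1/2: [2819/18, 3077/18, 2399/18]
L4 α=1/2: [3737/36, 3455/36, 4073/36]
L5 α=1/6: [24553/216, 19687/216, 23821/216]
L6 α=3/5: [98101/540, 101983/540, 60757/540]
rounded: [182, 189, 113]


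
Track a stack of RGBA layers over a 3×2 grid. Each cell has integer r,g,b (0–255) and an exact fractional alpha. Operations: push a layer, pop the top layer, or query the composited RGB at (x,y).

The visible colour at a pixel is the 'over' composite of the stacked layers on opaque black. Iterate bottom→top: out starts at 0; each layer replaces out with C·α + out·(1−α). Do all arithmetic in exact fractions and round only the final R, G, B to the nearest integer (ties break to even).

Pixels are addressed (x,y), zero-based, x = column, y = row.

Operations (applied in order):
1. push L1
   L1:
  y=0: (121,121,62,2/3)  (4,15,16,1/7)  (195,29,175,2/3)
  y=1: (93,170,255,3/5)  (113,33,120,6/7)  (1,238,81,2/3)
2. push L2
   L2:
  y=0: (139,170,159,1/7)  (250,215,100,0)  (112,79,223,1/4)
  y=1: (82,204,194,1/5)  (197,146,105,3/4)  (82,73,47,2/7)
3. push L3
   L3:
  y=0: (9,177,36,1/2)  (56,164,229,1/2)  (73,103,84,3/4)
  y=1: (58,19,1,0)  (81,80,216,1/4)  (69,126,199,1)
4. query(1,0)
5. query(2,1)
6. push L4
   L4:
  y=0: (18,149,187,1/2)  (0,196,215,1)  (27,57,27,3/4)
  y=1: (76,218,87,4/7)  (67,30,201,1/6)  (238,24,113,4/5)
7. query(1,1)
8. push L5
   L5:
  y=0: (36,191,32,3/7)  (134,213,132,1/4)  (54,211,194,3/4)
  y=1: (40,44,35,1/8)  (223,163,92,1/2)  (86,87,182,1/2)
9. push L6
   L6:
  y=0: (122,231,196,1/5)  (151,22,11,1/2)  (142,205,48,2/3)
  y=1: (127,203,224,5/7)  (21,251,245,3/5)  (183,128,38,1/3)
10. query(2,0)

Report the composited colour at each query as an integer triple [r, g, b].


at x=1,y=0 over L1,L2,L3:
after L1 α=1/7: [4/7, 15/7, 16/7]
after L2 α=0: [4/7, 15/7, 16/7]
after L3 α=1/2: [198/7, 1163/14, 1619/14]
= [28, 83, 116]

(2,1) stack=L1,L2,L3; from [0,0,0]:
after L1 α=2/3: [2/3, 476/3, 54]
after L2 α=2/7: [502/21, 2818/21, 52]
after L3 α=1: [69, 126, 199]
→ [69, 126, 199]

(1,1) stack=L1,L2,L3,L4; from [0,0,0]:
+L1 (α=6/7) → [678/7, 198/7, 720/7]
+L2 (α=3/4) → [4815/28, 816/7, 2925/28]
+L3 (α=1/4) → [16713/112, 752/7, 14823/112]
+L4 (α=1/6) → [91069/672, 1985/21, 32209/224]
→ [136, 95, 144]

at x=2,y=0 over L1,L2,L3,L4,L5,L6:
+L1 (α=2/3) → [130, 58/3, 350/3]
+L2 (α=1/4) → [251/2, 137/4, 573/4]
+L3 (α=3/4) → [689/8, 1373/16, 1581/16]
+L4 (α=3/4) → [1337/32, 4109/64, 2877/64]
+L5 (α=3/4) → [6521/128, 44621/256, 40125/256]
+L6 (α=2/3) → [14291/128, 149581/768, 21567/256]
= [112, 195, 84]
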